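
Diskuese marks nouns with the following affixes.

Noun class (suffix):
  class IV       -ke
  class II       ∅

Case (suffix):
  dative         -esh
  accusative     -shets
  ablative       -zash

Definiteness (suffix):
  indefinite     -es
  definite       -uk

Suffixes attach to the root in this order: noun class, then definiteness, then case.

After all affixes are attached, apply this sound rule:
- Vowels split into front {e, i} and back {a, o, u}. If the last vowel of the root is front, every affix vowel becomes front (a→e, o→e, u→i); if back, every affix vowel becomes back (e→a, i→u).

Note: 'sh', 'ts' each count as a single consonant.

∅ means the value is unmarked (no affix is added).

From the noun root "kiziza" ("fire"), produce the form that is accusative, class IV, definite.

Attach noun class class IV -ke → kizizake.
Attach definiteness definite -uk → kizizakeuk.
Attach case accusative -shets → kizizakeukshets.
Apply vowel harmony: kizizakeukshets → kizizakaukshats.

kizizakaukshats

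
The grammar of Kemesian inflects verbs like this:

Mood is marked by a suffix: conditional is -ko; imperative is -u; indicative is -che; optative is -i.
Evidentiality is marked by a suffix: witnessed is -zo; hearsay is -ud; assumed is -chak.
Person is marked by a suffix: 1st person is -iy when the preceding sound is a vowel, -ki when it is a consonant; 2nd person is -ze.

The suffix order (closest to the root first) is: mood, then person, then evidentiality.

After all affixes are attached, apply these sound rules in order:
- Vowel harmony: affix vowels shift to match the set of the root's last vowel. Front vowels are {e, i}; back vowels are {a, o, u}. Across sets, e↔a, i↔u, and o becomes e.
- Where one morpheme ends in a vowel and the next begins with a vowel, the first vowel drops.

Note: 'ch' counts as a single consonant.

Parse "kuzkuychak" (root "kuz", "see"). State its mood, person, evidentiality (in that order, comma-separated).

conditional, 1st person, assumed

Segment: kuz-ko-iy-chak.
mood: -ko → conditional.
person: -iy/ki → 1st person.
evidentiality: -chak → assumed.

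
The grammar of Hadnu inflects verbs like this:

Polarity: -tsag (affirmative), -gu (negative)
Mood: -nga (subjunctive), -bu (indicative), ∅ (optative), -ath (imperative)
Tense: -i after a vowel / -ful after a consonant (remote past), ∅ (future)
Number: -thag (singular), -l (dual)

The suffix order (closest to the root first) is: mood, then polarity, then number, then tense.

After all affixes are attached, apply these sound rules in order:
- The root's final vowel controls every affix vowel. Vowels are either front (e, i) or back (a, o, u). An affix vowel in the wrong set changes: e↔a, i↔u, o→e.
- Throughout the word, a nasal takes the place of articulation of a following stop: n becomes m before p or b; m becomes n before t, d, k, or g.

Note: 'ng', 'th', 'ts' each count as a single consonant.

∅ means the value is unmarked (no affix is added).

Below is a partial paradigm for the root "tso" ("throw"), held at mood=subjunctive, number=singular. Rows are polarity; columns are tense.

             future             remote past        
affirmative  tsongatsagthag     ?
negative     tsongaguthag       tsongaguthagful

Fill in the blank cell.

Attach mood subjunctive -nga → tsonga.
Attach polarity affirmative -tsag → tsongatsag.
Attach number singular -thag → tsongatsagthag.
Attach tense remote past -ful (after consonant 'g') → tsongatsagthagful.
Vowel harmony: no change.
Nasal assimilation: no change.

tsongatsagthagful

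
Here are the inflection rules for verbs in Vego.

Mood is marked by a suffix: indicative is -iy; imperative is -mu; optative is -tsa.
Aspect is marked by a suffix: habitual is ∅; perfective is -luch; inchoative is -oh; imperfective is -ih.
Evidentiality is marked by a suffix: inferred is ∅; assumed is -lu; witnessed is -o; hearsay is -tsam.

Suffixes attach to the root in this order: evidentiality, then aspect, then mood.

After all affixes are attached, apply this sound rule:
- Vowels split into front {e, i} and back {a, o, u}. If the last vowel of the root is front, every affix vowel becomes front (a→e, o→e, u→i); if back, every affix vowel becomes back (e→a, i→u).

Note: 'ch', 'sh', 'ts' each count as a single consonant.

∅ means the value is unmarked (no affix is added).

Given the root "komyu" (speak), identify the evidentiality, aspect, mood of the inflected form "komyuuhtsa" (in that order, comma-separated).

inferred, imperfective, optative

Segment: komyu-ih-tsa.
evidentiality: ∅ → inferred.
aspect: -ih → imperfective.
mood: -tsa → optative.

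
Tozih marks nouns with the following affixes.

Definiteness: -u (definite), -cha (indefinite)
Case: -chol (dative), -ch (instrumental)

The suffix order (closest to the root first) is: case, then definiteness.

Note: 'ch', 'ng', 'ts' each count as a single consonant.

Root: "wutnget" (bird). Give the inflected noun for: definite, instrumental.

wutngetchu

Attach case instrumental -ch → wutngetch.
Attach definiteness definite -u → wutngetchu.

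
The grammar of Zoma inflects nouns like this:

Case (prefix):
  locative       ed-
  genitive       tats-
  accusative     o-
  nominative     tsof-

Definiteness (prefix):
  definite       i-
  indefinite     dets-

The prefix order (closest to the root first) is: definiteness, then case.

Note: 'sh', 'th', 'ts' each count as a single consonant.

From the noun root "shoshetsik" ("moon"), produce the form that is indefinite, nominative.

Attach definiteness indefinite dets- → detsshoshetsik.
Attach case nominative tsof- → tsofdetsshoshetsik.

tsofdetsshoshetsik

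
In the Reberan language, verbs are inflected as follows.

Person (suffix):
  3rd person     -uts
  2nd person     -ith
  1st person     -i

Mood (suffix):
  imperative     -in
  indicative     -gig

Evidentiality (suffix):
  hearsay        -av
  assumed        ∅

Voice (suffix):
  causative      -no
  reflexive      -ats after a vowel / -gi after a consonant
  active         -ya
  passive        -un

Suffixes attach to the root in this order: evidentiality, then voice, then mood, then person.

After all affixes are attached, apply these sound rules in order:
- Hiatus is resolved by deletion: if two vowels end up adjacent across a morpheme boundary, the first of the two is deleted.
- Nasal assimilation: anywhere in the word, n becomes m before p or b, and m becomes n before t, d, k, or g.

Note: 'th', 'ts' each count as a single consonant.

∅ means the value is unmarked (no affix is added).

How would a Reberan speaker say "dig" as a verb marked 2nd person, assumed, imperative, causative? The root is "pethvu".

pethvuninith

evidentiality = assumed: zero marking, form stays pethvu.
Attach voice causative -no → pethvuno.
Attach mood imperative -in → pethvunoin.
Attach person 2nd person -ith → pethvunoinith.
Apply vowel deletion: pethvunoinith → pethvuninith.
Nasal assimilation: no change.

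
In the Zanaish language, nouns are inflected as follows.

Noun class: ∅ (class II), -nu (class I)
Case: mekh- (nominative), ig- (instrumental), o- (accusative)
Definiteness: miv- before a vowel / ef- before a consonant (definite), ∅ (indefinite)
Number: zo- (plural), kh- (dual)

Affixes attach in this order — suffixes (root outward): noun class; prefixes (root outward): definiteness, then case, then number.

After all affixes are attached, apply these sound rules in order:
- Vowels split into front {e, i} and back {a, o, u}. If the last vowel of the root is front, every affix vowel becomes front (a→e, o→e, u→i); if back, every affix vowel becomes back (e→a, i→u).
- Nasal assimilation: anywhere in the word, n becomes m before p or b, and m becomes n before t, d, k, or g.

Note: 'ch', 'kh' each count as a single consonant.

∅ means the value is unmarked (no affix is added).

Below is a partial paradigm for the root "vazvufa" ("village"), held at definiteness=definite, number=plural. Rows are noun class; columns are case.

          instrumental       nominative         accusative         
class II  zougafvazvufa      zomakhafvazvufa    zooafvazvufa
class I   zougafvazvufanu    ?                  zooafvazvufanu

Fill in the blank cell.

Attach definiteness definite ef- (before consonant 'v') → efvazvufa.
Attach noun class class I -nu → efvazvufanu.
Attach case nominative mekh- → mekhefvazvufanu.
Attach number plural zo- → zomekhefvazvufanu.
Apply vowel harmony: zomekhefvazvufanu → zomakhafvazvufanu.
Nasal assimilation: no change.

zomakhafvazvufanu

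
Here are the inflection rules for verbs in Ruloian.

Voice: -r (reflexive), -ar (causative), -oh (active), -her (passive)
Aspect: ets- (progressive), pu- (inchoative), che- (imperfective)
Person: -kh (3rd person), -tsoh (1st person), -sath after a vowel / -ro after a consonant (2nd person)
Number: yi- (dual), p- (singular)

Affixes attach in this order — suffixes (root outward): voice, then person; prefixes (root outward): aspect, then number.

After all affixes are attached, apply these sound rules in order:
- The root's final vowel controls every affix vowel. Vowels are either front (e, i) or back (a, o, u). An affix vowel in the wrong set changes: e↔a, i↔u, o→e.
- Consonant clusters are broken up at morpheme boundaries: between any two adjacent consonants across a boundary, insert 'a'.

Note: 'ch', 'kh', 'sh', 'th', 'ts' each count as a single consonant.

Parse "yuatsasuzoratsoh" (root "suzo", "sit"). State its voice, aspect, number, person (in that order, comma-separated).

reflexive, progressive, dual, 1st person

Segment: yi-ets-suzo-r-tsoh.
voice: -r → reflexive.
aspect: ets- → progressive.
number: yi- → dual.
person: -tsoh → 1st person.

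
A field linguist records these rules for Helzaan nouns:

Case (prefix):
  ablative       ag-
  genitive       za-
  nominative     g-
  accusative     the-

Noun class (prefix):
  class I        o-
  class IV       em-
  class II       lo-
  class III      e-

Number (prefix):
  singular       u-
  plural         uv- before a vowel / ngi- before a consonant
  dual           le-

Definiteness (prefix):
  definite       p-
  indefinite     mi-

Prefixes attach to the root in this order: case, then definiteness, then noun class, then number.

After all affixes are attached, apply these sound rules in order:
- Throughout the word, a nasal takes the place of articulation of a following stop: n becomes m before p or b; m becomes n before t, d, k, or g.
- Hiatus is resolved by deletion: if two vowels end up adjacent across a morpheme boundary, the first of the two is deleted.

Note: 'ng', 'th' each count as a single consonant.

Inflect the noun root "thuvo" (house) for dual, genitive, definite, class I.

lopzathuvo

Attach case genitive za- → zathuvo.
Attach definiteness definite p- → pzathuvo.
Attach noun class class I o- → opzathuvo.
Attach number dual le- → leopzathuvo.
Nasal assimilation: no change.
Apply vowel deletion: leopzathuvo → lopzathuvo.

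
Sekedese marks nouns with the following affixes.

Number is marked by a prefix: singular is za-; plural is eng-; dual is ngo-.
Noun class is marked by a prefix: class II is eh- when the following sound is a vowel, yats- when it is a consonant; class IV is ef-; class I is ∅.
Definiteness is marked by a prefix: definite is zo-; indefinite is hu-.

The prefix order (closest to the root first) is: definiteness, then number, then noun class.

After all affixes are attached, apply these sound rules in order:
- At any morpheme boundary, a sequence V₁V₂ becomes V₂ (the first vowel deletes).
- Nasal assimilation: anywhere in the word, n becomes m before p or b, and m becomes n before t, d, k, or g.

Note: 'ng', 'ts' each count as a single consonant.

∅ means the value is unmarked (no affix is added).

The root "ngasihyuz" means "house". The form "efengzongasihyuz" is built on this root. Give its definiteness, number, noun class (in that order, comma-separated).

Segment: ef-eng-zo-ngasihyuz.
definiteness: zo- → definite.
number: eng- → plural.
noun class: ef- → class IV.

definite, plural, class IV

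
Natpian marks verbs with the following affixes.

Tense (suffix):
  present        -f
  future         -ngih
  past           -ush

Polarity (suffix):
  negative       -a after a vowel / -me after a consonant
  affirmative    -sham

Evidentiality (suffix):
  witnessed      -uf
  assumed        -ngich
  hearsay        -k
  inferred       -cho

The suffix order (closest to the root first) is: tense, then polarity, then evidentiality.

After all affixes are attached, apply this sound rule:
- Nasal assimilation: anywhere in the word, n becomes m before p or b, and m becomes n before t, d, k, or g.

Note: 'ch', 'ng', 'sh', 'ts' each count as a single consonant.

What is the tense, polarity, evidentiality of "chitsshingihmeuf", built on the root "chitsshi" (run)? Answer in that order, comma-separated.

Segment: chitsshi-ngih-me-uf.
tense: -ngih → future.
polarity: -a/me → negative.
evidentiality: -uf → witnessed.

future, negative, witnessed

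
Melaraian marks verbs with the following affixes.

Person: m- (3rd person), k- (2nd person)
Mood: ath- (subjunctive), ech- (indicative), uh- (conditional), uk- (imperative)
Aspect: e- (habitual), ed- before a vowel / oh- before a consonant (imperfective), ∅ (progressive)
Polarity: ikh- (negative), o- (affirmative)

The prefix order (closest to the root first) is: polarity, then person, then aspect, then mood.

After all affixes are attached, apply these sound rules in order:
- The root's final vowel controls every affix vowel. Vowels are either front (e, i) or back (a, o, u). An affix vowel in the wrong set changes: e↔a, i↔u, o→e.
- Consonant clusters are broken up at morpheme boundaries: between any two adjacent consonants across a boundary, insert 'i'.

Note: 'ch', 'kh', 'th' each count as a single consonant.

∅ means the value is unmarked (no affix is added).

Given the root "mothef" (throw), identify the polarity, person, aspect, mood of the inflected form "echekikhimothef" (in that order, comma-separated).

Segment: ech-e-k-ikh-mothef.
polarity: ikh- → negative.
person: k- → 2nd person.
aspect: e- → habitual.
mood: ech- → indicative.

negative, 2nd person, habitual, indicative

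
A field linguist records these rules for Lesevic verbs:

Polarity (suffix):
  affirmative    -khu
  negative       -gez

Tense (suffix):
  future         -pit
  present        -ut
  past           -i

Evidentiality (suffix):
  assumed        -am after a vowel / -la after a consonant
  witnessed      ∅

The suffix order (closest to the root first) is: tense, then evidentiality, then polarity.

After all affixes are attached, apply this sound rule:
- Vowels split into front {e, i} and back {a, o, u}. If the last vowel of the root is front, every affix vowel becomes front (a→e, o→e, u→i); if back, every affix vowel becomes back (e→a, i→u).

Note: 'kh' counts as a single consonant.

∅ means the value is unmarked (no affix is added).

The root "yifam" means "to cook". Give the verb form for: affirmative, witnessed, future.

Attach tense future -pit → yifampit.
evidentiality = witnessed: zero marking, form stays yifampit.
Attach polarity affirmative -khu → yifampitkhu.
Apply vowel harmony: yifampitkhu → yifamputkhu.

yifamputkhu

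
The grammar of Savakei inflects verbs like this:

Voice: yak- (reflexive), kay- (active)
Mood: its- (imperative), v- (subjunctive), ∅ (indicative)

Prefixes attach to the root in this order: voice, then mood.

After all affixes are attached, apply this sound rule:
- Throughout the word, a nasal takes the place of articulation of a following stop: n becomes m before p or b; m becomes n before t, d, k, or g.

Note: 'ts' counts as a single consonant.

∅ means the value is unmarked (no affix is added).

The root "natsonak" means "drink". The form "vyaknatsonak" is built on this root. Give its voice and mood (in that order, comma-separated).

reflexive, subjunctive

Segment: v-yak-natsonak.
voice: yak- → reflexive.
mood: v- → subjunctive.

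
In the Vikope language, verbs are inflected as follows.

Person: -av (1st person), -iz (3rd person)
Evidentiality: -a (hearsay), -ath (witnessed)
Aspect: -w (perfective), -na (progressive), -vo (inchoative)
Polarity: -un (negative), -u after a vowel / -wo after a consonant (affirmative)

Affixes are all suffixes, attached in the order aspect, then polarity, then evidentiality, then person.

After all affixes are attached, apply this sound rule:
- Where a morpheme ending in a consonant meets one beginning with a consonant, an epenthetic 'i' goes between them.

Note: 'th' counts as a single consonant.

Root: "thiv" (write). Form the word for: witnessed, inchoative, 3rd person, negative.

Attach aspect inchoative -vo → thivvo.
Attach polarity negative -un → thivvoun.
Attach evidentiality witnessed -ath → thivvounath.
Attach person 3rd person -iz → thivvounathiz.
Apply epenthesis: thivvounathiz → thivivounathiz.

thivivounathiz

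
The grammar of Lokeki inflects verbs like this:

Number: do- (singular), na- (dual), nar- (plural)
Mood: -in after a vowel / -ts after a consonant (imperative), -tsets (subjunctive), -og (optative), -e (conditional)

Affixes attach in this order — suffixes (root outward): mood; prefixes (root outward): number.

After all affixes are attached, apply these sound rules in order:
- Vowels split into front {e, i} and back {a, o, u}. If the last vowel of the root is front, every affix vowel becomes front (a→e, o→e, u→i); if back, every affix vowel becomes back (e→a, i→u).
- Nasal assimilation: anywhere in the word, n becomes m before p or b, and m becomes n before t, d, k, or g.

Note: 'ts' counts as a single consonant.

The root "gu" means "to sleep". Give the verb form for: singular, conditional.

dogua

Attach mood conditional -e → gue.
Attach number singular do- → dogue.
Apply vowel harmony: dogue → dogua.
Nasal assimilation: no change.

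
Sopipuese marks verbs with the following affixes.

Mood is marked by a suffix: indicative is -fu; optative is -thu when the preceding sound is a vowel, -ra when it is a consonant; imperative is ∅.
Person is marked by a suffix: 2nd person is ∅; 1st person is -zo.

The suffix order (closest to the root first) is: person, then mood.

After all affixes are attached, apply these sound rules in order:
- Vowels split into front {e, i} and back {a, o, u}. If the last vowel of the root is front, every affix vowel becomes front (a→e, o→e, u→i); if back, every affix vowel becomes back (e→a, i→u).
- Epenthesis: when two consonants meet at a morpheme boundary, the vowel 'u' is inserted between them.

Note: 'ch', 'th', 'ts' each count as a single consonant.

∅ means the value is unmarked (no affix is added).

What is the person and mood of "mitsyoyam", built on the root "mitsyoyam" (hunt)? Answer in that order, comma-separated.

2nd person, imperative

Segment: mitsyoyam.
person: ∅ → 2nd person.
mood: ∅ → imperative.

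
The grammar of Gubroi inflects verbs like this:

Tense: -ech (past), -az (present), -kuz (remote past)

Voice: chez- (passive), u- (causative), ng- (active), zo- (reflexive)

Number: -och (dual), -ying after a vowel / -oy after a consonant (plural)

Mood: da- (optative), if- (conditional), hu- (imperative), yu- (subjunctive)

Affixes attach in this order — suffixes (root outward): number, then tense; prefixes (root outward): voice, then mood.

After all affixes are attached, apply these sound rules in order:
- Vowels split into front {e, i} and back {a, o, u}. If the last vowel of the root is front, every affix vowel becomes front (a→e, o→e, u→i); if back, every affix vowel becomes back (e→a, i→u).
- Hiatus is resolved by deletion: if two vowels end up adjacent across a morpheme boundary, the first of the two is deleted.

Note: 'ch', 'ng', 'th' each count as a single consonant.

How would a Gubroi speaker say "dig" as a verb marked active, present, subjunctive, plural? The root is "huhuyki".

yinghuhuykiyingez

Attach voice active ng- → nghuhuyki.
Attach number plural -ying (after vowel 'i') → nghuhuykiying.
Attach mood subjunctive yu- → yunghuhuykiying.
Attach tense present -az → yunghuhuykiyingaz.
Apply vowel harmony: yunghuhuykiyingaz → yinghuhuykiyingez.
Vowel deletion: no change.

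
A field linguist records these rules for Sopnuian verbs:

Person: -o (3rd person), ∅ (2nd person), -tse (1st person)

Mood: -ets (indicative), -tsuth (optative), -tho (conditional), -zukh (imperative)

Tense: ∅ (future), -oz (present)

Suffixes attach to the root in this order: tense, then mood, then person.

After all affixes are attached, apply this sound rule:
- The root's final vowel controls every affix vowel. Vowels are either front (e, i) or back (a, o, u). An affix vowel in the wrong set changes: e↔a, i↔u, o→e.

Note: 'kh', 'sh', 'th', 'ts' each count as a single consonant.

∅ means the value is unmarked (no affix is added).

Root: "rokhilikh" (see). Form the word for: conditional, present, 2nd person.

rokhilikhezthe

Attach tense present -oz → rokhilikhoz.
Attach mood conditional -tho → rokhilikhoztho.
person = 2nd person: zero marking, form stays rokhilikhoztho.
Apply vowel harmony: rokhilikhoztho → rokhilikhezthe.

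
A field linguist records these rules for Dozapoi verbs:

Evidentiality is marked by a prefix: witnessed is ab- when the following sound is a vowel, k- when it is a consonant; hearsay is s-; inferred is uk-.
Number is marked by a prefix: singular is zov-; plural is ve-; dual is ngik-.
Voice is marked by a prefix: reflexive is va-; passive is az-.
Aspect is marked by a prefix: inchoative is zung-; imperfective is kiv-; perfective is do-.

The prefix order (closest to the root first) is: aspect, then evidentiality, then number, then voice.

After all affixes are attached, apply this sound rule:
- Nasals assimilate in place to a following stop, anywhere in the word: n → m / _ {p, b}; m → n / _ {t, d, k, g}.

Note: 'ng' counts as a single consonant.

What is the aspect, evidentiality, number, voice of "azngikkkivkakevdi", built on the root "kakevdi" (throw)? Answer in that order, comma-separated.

Segment: az-ngik-k-kiv-kakevdi.
aspect: kiv- → imperfective.
evidentiality: ab/k- → witnessed.
number: ngik- → dual.
voice: az- → passive.

imperfective, witnessed, dual, passive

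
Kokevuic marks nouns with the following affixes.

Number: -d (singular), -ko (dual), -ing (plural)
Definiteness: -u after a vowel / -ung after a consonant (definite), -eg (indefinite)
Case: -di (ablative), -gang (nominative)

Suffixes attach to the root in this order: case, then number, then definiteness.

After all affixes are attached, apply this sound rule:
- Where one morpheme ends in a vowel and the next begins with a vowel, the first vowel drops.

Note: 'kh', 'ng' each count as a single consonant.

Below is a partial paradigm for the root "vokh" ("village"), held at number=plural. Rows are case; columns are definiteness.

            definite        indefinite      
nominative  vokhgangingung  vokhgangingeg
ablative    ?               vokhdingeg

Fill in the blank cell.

vokhdingung

Attach case ablative -di → vokhdi.
Attach number plural -ing → vokhdiing.
Attach definiteness definite -ung (after consonant 'ng') → vokhdiingung.
Apply vowel deletion: vokhdiingung → vokhdingung.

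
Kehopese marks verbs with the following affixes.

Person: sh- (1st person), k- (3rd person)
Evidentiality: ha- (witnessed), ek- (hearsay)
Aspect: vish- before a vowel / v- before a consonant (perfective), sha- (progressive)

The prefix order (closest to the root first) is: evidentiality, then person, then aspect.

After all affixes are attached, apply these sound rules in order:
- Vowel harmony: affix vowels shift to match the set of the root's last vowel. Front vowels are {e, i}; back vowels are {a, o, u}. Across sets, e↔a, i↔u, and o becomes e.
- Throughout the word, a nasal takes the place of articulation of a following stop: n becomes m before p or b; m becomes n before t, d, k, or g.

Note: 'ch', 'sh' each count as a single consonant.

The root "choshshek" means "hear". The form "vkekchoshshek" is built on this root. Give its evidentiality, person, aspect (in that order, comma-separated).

hearsay, 3rd person, perfective

Segment: v-k-ek-choshshek.
evidentiality: ek- → hearsay.
person: k- → 3rd person.
aspect: vish/v- → perfective.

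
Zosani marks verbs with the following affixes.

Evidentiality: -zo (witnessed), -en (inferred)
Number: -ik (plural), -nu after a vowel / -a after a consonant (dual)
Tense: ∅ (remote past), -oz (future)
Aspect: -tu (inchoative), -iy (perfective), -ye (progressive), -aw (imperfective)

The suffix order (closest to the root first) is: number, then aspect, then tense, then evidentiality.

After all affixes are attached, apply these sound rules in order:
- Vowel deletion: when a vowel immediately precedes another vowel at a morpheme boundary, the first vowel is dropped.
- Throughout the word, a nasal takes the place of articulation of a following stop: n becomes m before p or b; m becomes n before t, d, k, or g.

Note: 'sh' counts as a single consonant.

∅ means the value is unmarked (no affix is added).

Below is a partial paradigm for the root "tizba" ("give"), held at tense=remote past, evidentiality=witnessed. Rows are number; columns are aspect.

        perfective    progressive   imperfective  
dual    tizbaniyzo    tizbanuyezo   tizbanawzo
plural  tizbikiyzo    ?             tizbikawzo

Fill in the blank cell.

tizbikyezo

Attach number plural -ik → tizbaik.
Attach aspect progressive -ye → tizbaikye.
tense = remote past: zero marking, form stays tizbaikye.
Attach evidentiality witnessed -zo → tizbaikyezo.
Apply vowel deletion: tizbaikyezo → tizbikyezo.
Nasal assimilation: no change.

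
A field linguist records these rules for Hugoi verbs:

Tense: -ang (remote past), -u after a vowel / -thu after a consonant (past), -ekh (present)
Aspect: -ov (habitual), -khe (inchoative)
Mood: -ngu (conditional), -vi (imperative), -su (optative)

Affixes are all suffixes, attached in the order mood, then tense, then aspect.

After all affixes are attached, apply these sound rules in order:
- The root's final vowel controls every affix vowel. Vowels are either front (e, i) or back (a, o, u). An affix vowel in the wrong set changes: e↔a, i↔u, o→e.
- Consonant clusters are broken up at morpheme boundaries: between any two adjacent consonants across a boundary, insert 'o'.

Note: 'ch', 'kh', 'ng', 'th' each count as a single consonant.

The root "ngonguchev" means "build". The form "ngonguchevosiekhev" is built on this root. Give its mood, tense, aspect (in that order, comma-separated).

Segment: ngonguchev-su-ekh-ov.
mood: -su → optative.
tense: -ekh → present.
aspect: -ov → habitual.

optative, present, habitual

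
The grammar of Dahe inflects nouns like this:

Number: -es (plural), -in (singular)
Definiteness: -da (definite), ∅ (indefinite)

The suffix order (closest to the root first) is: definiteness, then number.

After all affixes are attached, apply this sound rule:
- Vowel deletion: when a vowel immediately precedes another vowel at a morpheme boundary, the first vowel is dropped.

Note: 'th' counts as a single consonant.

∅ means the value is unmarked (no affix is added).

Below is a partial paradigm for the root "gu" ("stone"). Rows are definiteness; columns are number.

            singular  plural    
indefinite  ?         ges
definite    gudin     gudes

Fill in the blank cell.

definiteness = indefinite: zero marking, form stays gu.
Attach number singular -in → guin.
Apply vowel deletion: guin → gin.

gin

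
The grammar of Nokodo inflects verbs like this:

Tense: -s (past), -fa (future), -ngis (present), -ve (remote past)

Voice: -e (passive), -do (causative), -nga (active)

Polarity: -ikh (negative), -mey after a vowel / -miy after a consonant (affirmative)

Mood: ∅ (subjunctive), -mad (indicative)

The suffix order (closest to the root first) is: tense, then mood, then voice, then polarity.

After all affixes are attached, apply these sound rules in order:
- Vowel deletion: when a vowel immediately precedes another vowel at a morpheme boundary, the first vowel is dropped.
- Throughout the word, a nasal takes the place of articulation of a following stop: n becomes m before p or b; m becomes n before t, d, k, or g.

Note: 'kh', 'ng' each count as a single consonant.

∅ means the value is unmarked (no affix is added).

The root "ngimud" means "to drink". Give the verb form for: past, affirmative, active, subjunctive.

Attach tense past -s → ngimuds.
mood = subjunctive: zero marking, form stays ngimuds.
Attach voice active -nga → ngimudsnga.
Attach polarity affirmative -mey (after vowel 'a') → ngimudsngamey.
Vowel deletion: no change.
Nasal assimilation: no change.

ngimudsngamey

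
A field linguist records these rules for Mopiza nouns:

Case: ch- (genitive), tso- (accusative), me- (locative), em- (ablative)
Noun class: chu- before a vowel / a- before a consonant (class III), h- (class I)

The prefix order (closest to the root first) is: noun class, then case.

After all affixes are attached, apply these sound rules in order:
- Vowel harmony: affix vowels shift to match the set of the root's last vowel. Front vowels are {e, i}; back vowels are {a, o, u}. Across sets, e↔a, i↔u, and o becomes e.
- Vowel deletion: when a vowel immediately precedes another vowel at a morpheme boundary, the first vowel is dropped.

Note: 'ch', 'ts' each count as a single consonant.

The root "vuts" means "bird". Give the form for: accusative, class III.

Attach noun class class III a- (before consonant 'v') → avuts.
Attach case accusative tso- → tsoavuts.
Vowel harmony: no change.
Apply vowel deletion: tsoavuts → tsavuts.

tsavuts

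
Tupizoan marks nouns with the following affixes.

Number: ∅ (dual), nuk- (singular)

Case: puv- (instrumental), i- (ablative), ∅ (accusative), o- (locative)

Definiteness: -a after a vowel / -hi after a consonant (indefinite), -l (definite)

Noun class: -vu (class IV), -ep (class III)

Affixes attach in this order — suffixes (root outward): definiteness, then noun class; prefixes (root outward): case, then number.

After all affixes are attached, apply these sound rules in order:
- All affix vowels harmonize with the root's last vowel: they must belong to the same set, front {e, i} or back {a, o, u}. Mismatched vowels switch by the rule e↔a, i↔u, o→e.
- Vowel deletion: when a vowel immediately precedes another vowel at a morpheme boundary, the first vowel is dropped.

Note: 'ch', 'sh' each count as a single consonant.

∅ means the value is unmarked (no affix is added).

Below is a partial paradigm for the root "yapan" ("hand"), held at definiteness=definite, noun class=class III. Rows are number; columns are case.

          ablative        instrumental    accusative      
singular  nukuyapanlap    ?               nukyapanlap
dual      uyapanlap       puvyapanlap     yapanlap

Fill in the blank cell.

Attach case instrumental puv- → puvyapan.
Attach definiteness definite -l → puvyapanl.
Attach noun class class III -ep → puvyapanlep.
Attach number singular nuk- → nukpuvyapanlep.
Apply vowel harmony: nukpuvyapanlep → nukpuvyapanlap.
Vowel deletion: no change.

nukpuvyapanlap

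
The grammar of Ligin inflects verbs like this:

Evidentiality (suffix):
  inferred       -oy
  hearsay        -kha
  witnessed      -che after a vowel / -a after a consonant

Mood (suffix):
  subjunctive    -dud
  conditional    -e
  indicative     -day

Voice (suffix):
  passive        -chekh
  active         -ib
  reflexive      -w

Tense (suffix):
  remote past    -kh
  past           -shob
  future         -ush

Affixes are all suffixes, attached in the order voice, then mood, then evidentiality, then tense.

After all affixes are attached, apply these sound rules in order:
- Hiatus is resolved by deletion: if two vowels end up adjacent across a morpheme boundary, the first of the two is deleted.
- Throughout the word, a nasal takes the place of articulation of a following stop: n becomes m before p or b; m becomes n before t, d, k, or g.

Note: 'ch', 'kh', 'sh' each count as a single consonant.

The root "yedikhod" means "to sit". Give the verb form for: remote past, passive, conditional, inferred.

yedikhodchekhoykh

Attach voice passive -chekh → yedikhodchekh.
Attach mood conditional -e → yedikhodchekhe.
Attach evidentiality inferred -oy → yedikhodchekheoy.
Attach tense remote past -kh → yedikhodchekheoykh.
Apply vowel deletion: yedikhodchekheoykh → yedikhodchekhoykh.
Nasal assimilation: no change.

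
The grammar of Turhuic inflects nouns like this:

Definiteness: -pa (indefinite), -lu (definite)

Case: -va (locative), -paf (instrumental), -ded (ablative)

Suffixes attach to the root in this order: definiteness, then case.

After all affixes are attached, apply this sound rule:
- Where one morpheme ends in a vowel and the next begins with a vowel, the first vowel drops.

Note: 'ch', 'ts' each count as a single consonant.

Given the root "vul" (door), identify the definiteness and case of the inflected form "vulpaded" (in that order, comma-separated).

indefinite, ablative

Segment: vul-pa-ded.
definiteness: -pa → indefinite.
case: -ded → ablative.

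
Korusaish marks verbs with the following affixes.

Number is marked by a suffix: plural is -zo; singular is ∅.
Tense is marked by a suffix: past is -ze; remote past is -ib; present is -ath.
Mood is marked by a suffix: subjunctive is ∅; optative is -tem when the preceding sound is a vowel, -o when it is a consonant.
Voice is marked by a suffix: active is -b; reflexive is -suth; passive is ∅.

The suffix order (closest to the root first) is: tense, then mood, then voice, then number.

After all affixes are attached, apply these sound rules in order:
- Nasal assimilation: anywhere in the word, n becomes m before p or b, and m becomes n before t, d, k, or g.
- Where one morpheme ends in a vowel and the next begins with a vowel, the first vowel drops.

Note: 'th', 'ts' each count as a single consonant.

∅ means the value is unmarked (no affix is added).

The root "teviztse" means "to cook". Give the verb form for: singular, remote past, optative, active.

Attach tense remote past -ib → teviztseib.
Attach mood optative -o (after consonant 'b') → teviztseibo.
Attach voice active -b → teviztseibob.
number = singular: zero marking, form stays teviztseibob.
Nasal assimilation: no change.
Apply vowel deletion: teviztseibob → teviztsibob.

teviztsibob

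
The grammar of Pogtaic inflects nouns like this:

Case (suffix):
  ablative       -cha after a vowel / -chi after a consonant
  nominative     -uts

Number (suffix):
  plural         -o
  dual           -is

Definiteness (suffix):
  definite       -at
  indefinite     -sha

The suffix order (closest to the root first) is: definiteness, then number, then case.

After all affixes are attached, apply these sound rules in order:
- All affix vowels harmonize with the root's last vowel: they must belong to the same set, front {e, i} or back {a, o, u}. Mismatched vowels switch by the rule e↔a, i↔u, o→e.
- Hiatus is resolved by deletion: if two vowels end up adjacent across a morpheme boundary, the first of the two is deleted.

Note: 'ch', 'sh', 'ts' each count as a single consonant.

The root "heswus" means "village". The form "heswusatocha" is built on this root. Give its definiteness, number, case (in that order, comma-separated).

definite, plural, ablative

Segment: heswus-at-o-cha.
definiteness: -at → definite.
number: -o → plural.
case: -cha/chi → ablative.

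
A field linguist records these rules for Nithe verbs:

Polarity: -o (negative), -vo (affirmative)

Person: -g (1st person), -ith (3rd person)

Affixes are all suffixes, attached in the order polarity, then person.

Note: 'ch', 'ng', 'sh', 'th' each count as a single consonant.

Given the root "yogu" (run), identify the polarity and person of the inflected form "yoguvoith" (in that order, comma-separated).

affirmative, 3rd person

Segment: yogu-vo-ith.
polarity: -vo → affirmative.
person: -ith → 3rd person.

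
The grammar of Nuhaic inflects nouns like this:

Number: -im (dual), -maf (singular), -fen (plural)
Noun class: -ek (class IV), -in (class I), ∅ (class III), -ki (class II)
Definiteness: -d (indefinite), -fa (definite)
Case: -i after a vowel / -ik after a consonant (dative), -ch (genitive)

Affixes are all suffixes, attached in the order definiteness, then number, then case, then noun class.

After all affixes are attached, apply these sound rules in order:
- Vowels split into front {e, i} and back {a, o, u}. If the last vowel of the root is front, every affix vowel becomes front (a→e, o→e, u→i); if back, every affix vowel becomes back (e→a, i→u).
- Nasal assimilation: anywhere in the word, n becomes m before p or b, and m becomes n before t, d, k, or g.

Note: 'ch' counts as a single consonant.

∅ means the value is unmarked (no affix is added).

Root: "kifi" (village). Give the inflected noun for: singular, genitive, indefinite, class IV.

kifidmefchek

Attach definiteness indefinite -d → kifid.
Attach number singular -maf → kifidmaf.
Attach case genitive -ch → kifidmafch.
Attach noun class class IV -ek → kifidmafchek.
Apply vowel harmony: kifidmafchek → kifidmefchek.
Nasal assimilation: no change.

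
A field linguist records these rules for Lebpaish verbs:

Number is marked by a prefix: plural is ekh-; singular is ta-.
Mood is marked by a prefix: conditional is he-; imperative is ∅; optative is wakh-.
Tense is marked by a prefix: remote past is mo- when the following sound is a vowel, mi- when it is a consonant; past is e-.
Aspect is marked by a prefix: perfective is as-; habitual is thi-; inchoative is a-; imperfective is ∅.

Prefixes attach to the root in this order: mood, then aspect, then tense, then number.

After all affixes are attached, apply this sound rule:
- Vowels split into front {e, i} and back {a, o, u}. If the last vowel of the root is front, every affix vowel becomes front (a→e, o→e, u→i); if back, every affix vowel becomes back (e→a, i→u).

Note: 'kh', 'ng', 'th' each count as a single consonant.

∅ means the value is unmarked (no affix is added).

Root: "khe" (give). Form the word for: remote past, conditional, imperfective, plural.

Attach mood conditional he- → hekhe.
aspect = imperfective: zero marking, form stays hekhe.
Attach tense remote past mi- (before consonant 'h') → mihekhe.
Attach number plural ekh- → ekhmihekhe.
Vowel harmony: no change.

ekhmihekhe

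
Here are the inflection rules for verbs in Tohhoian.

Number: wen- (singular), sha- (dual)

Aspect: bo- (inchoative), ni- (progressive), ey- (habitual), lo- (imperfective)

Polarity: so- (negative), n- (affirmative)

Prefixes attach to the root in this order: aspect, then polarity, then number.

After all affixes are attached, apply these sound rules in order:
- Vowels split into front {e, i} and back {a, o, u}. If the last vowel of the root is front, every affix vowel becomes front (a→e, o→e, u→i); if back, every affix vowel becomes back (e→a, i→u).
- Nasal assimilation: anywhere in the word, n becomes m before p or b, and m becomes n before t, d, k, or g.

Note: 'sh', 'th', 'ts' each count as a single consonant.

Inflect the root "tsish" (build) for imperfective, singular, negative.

Attach aspect imperfective lo- → lotsish.
Attach polarity negative so- → solotsish.
Attach number singular wen- → wensolotsish.
Apply vowel harmony: wensolotsish → wenseletsish.
Nasal assimilation: no change.

wenseletsish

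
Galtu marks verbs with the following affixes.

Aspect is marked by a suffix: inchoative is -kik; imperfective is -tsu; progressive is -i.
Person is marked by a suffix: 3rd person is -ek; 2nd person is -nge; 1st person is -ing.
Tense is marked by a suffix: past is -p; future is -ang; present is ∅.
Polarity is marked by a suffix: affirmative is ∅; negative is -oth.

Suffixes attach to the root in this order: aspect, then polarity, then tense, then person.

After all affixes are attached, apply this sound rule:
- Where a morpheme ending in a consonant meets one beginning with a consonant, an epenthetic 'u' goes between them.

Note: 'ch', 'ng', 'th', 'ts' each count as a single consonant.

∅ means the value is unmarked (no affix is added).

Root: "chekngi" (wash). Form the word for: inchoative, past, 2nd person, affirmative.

Attach aspect inchoative -kik → chekngikik.
polarity = affirmative: zero marking, form stays chekngikik.
Attach tense past -p → chekngikikp.
Attach person 2nd person -nge → chekngikikpnge.
Apply epenthesis: chekngikikpnge → chekngikikupunge.

chekngikikupunge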